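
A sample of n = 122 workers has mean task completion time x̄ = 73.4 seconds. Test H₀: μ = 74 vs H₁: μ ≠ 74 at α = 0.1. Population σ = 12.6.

z = (x̄ - μ₀)/(σ/√n) = (73.4 - 74)/(12.6/√122) = -0.526. Critical value: ±1.645. Since |-0.526| ≤ 1.645, Fail to reject H₀.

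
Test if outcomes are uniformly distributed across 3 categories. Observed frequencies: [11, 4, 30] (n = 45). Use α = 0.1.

Expected = 15 each. χ² = Σ(O-E)²/E = 24.133. df = 2, critical value = 4.605. Reject H₀.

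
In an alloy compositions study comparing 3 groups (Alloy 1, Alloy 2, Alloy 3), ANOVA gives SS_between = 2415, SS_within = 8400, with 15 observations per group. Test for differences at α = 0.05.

df_between = 2, df_within = 42. F = MS_between/MS_within = 1207.5/200.0 = 6.037. F_crit ≈ 3.22. Reject H₀. At least one mean differs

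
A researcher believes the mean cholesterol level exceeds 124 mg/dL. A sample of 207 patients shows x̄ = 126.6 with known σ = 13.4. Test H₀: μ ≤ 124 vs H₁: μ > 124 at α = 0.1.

z = 2.792. Critical value: 1.28. Reject H₀.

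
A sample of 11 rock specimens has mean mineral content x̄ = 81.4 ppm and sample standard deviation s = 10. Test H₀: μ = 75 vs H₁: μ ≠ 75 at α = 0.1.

t = (x̄ - μ₀)/(s/√n) = (81.4 - 75)/(10/√11) = 2.123. df = 10, critical t = ±1.812. Reject H₀.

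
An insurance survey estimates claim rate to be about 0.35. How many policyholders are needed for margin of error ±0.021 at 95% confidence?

n = z²p(1-p)/E² = 1.96²×0.35×0.65/0.021² = 1981.8 → n = 1982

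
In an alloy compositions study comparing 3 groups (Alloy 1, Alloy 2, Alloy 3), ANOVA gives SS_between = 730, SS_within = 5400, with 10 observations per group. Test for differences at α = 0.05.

df_between = 2, df_within = 27. F = MS_between/MS_within = 365.0/200.0 = 1.825. F_crit ≈ 3.354. Fail to reject H₀.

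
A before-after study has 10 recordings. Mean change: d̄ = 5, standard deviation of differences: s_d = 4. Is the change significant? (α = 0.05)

t = d̄/(s_d/√n) = 5/(4/√10) = 3.953. df = 9, critical t = ±2.262. Reject H₀.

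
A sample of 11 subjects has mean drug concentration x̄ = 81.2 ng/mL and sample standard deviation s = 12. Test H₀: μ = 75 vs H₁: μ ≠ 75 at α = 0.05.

t = (x̄ - μ₀)/(s/√n) = (81.2 - 75)/(12/√11) = 1.714. df = 10, critical t = ±2.228. Fail to reject H₀.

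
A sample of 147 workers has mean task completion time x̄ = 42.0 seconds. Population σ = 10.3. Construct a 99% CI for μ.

CI = x̄ ± z*(σ/√n) = 42.0 ± 2.576(10.3/√147) = 42.0 ± 2.19 = (39.81, 44.19)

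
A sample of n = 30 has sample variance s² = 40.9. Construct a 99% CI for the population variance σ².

df = 29. χ²_{0.005} = 52.336, χ²_{0.995} = 13.121. CI for σ² = ((n-1)s²/χ²_{α/2}, (n-1)s²/χ²_{1-α/2}) = (29·40.9/52.336, 29·40.9/13.121) = (22.66, 90.4)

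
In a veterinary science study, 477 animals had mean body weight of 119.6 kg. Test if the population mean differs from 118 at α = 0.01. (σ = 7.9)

z = (x̄ - μ₀)/(σ/√n) = (119.6 - 118)/(7.9/√477) = 4.423. Critical value: ±2.576. Since |4.423| > 2.576, Reject H₀.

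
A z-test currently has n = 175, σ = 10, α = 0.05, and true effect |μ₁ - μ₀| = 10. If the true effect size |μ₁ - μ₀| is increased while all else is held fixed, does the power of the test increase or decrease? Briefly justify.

Power increases: a larger true effect increases the non-centrality λ = |μ₁ - μ₀|/(σ/√n).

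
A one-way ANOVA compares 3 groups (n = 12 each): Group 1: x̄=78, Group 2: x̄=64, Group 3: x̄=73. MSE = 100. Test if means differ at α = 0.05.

Grand mean = 71.67. SS_between = 1208.0, MS_between = 604.0. F = 6.04, F_crit ≈ 3.285. Reject H₀.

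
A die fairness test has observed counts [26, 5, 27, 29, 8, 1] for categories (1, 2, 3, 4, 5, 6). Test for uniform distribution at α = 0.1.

Expected = 16 each. χ² = Σ(O-E)²/E = 50.0. df = 5, critical value = 9.236. Reject H₀.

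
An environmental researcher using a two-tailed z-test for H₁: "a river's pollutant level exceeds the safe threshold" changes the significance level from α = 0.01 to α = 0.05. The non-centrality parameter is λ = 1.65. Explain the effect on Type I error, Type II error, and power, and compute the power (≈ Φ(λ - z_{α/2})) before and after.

Increasing α from 0.01 to 0.05:
• Type I error rate increases (α is the Type I rate by definition).
• Critical value moves from z_{α/2} = 2.576 to 1.96, so power = Φ(λ - z_{α/2}) goes from Φ(1.65 - 2.576) = 0.177 to Φ(1.65 - 1.96) = 0.378.
• Type II error rate β = 1 - power therefore decreases (0.823 → 0.622).
Appropriate when false negatives are costly — here, allowing unsafe pollution to continue.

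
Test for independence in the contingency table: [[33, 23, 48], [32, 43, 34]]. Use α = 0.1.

χ² = 8.353. df = 2, critical = 4.605. Reject H₀. Variables are dependent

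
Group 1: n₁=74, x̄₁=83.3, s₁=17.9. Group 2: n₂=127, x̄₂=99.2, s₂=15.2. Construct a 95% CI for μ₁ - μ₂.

Difference = -15.9. SE = √(17.9²/74 + 15.2²/127) = 2.48. CI = (-20.76, -11.04)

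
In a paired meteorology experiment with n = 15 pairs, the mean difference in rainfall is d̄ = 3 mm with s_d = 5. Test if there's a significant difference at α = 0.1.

t = d̄/(s_d/√n) = 3/(5/√15) = 2.324. df = 14, critical t = ±1.761. Reject H₀.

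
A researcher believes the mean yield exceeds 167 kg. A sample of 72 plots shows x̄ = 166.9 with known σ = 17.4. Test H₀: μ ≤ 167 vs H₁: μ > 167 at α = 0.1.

z = -0.049. Critical value: 1.28. Fail to reject H₀.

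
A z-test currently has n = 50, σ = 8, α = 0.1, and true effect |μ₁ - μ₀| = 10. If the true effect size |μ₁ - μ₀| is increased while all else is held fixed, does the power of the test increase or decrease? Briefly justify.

Power increases: a larger true effect increases the non-centrality λ = |μ₁ - μ₀|/(σ/√n).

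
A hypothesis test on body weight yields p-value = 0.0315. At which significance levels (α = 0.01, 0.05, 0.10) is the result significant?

p = 0.0315. Significant at: α = 0.05, 0.1.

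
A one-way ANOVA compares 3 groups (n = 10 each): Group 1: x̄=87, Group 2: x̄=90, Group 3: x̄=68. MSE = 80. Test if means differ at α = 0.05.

Grand mean = 81.67. SS_between = 2846.67, MS_between = 1423.33. F = 17.792, F_crit ≈ 3.354. Reject H₀.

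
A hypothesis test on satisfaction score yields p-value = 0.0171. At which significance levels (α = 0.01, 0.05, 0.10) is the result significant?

p = 0.0171. Significant at: α = 0.05, 0.1.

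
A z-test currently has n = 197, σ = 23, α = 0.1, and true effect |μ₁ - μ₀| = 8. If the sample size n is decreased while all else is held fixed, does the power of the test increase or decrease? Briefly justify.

Power decreases: a smaller n inflates the standard error σ/√n, pulling the sampling distribution under H₁ back toward the critical value.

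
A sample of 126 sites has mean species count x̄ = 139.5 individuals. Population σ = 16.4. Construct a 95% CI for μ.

CI = x̄ ± z*(σ/√n) = 139.5 ± 1.96(16.4/√126) = 139.5 ± 2.86 = (136.64, 142.36)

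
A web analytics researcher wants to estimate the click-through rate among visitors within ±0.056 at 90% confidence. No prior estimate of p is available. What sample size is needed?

Conservative approach: use p = 0.5 (maximizes p(1-p) = 0.25). n = z²(0.25)/E² = 1.645²×0.25/0.056² = 215.7 → n = 216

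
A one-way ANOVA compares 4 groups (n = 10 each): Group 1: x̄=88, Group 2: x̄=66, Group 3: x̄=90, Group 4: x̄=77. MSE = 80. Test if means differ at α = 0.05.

Grand mean = 80.25. SS_between = 3687.5, MS_between = 1229.17. F = 15.365, F_crit ≈ 2.866. Reject H₀.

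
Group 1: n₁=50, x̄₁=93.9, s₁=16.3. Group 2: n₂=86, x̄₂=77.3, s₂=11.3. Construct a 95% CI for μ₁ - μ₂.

Difference = 16.6. SE = √(16.3²/50 + 11.3²/86) = 2.607. CI = (11.49, 21.71)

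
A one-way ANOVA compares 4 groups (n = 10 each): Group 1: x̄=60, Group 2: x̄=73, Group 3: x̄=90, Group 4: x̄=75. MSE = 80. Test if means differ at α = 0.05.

Grand mean = 74.5. SS_between = 4530.0, MS_between = 1510.0. F = 18.875, F_crit ≈ 2.866. Reject H₀.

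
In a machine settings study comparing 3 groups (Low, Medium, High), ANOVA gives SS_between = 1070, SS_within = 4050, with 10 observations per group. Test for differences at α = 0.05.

df_between = 2, df_within = 27. F = MS_between/MS_within = 535.0/150.0 = 3.567. F_crit ≈ 3.354. Reject H₀. At least one mean differs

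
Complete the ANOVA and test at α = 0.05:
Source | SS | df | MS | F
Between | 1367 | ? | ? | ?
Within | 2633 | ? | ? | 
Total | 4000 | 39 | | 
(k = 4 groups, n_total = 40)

df_between = 3, df_within = 36. MS_between = 455.67, MS_within = 73.14. F = 6.23, F_crit ≈ 2.866. Reject H₀.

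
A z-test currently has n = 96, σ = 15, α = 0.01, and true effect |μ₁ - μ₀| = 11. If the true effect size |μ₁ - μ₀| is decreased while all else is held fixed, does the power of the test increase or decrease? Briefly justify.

Power decreases: a smaller true effect decreases the non-centrality λ = |μ₁ - μ₀|/(σ/√n).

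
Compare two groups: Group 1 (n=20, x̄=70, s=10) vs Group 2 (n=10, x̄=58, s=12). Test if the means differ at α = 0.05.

Pooled sp = 10.68. t = 2.9, df = 28. Critical t = ±2.048. Reject H₀.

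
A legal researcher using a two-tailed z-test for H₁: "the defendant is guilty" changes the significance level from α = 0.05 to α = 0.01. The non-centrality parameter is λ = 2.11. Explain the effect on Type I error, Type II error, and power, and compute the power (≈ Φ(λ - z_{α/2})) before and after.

Decreasing α from 0.05 to 0.01:
• Type I error rate decreases (α is the Type I rate by definition).
• Critical value moves from z_{α/2} = 1.96 to 2.576, so power = Φ(λ - z_{α/2}) goes from Φ(2.11 - 1.96) = 0.56 to Φ(2.11 - 2.576) = 0.321.
• Type II error rate β = 1 - power therefore increases (0.44 → 0.679).
Appropriate when false positives are costly — here, convicting an innocent person.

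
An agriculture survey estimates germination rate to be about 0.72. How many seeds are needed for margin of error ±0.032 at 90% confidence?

n = z²p(1-p)/E² = 1.645²×0.72×0.28/0.032² = 532.7 → n = 533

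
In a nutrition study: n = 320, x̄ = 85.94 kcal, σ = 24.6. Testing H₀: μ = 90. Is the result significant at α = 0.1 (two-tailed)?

z = (85.94 - 90)/(24.6/√320) = -2.952. Since |z| > 1.645, significant at α = 0.1.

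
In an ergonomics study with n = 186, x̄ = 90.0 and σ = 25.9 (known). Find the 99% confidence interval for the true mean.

CI = x̄ ± z*(σ/√n) = 90.0 ± 2.576(25.9/√186) = 90.0 ± 4.89 = (85.11, 94.89)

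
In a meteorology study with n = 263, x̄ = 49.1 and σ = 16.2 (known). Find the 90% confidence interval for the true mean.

CI = x̄ ± z*(σ/√n) = 49.1 ± 1.645(16.2/√263) = 49.1 ± 1.64 = (47.46, 50.74)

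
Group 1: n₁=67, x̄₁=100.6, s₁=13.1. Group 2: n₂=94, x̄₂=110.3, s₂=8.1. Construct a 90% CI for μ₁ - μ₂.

Difference = -9.7. SE = √(13.1²/67 + 8.1²/94) = 1.805. CI = (-12.67, -6.73)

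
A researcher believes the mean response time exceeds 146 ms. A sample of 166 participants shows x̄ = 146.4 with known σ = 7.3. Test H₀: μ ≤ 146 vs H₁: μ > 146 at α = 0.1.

z = 0.706. Critical value: 1.28. Fail to reject H₀.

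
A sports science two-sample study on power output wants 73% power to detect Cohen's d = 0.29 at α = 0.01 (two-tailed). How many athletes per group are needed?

z_{α/2} = 2.576, z_β = Φ⁻¹(0.73) = 0.613. For small effect (d = 0.29): n per group = 2(z_{α/2} + z_β)²/d² = 2(2.576 + 0.613)²/0.29² = 241.8 → 242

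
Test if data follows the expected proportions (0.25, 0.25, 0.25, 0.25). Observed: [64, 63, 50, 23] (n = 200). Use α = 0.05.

Expected: [50.0, 50.0, 50.0, 50.0]. χ² = 21.88. df = 3, critical = 7.815. Reject H₀.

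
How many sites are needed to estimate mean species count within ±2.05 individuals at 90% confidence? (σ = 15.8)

n = (z*σ/E)² = (1.645×15.8/2.05)² = 160.7 → n = 161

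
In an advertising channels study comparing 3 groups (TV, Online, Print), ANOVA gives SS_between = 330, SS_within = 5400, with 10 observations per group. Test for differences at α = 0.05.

df_between = 2, df_within = 27. F = MS_between/MS_within = 165.0/200.0 = 0.825. F_crit ≈ 3.354. Fail to reject H₀.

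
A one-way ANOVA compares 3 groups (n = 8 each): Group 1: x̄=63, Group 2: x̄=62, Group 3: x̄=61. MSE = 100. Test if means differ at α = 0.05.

Grand mean = 62.0. SS_between = 16.0, MS_between = 8.0. F = 0.08, F_crit ≈ 3.467. Fail to reject H₀.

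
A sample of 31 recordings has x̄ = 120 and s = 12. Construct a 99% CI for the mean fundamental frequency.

CI = x̄ ± t*(s/√n) = 120 ± 2.75(12/√31) = (114.07, 125.93)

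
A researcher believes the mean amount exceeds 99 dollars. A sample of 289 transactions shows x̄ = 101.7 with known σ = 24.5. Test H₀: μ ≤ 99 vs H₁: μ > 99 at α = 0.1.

z = 1.873. Critical value: 1.28. Reject H₀.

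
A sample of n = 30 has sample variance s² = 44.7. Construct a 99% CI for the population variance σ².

df = 29. χ²_{0.005} = 52.336, χ²_{0.995} = 13.121. CI for σ² = ((n-1)s²/χ²_{α/2}, (n-1)s²/χ²_{1-α/2}) = (29·44.7/52.336, 29·44.7/13.121) = (24.77, 98.8)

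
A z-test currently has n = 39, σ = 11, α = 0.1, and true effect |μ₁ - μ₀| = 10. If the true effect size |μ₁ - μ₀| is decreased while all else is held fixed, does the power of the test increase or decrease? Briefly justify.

Power decreases: a smaller true effect decreases the non-centrality λ = |μ₁ - μ₀|/(σ/√n).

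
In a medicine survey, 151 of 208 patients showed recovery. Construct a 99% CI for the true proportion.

p̂ = 0.726. CI = p̂ ± z*√(p̂(1-p̂)/n) = (0.646, 0.806)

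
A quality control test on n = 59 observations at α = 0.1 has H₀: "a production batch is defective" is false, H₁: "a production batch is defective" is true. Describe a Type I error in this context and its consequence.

Type I error: rejecting H₀ when it is true — concluding that a production batch is defective when in fact it is not. Consequence: scrapping a good batch — wasted material and cost for no reason.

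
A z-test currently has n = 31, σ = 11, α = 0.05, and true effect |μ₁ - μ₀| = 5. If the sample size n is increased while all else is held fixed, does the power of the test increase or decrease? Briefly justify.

Power increases: a larger n shrinks the standard error σ/√n, moving the sampling distribution under H₁ further from the critical value.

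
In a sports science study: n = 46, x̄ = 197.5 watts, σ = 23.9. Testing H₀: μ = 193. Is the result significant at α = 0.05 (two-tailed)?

z = (197.5 - 193)/(23.9/√46) = 1.277. Since |z| ≤ 1.96, not significant at α = 0.05.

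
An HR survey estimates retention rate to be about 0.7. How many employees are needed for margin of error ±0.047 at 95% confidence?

n = z²p(1-p)/E² = 1.96²×0.7×0.3/0.047² = 365.2 → n = 366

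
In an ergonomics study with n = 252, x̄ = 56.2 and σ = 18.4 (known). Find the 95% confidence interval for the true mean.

CI = x̄ ± z*(σ/√n) = 56.2 ± 1.96(18.4/√252) = 56.2 ± 2.27 = (53.93, 58.47)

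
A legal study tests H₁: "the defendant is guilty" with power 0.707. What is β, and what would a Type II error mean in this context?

β = 1 - power = 1 - 0.707 = 0.293. A Type II error is failing to reject H₀ when H₀ is false (false negative) — here, failing to conclude that the defendant is guilty when in fact it is true. Consequence: acquitting a guilty person.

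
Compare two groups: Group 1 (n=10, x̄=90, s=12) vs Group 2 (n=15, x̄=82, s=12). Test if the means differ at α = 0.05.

Pooled sp = 12.0. t = 1.633, df = 23. Critical t = ±2.069. Fail to reject H₀.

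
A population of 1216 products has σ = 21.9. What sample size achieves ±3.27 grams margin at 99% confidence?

Without FPC: n₀ = (2.576×21.9/3.27)² = 297.635. With FPC: n = n₀N/(n₀+N-1) = 239.3 → n = 240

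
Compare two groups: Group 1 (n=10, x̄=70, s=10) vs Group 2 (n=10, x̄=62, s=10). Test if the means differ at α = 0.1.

Pooled sp = 10.0. t = 1.789, df = 18. Critical t = ±1.734. Reject H₀.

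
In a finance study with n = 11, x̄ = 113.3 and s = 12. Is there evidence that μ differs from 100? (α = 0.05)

t = (x̄ - μ₀)/(s/√n) = (113.3 - 100)/(12/√11) = 3.676. df = 10, critical t = ±2.228. Reject H₀.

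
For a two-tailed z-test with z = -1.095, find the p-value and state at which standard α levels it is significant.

p = 2·P(Z > |-1.095|) = 2·(1 - Φ(1.095)) ≈ 0.2735. Not significant at any standard level.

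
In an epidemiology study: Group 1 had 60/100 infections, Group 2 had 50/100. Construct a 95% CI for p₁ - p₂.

p̂₁ = 0.6, p̂₂ = 0.5. Difference = 0.1. CI = (-0.037, 0.237)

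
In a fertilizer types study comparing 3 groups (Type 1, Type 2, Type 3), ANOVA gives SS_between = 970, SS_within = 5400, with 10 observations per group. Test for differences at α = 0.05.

df_between = 2, df_within = 27. F = MS_between/MS_within = 485.0/200.0 = 2.425. F_crit ≈ 3.354. Fail to reject H₀.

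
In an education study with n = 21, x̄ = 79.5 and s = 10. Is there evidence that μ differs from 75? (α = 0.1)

t = (x̄ - μ₀)/(s/√n) = (79.5 - 75)/(10/√21) = 2.062. df = 20, critical t = ±1.725. Reject H₀.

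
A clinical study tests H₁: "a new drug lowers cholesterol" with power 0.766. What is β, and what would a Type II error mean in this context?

β = 1 - power = 1 - 0.766 = 0.234. A Type II error is failing to reject H₀ when H₀ is false (false negative) — here, failing to conclude that a new drug lowers cholesterol when in fact it is true. Consequence: shelving an effective drug — patients miss out on a treatment that would have helped.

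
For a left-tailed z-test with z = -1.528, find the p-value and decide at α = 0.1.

p = P(Z < -1.528) = Φ(-1.528) ≈ 0.0633. Since p < 0.1, reject H₀ (significant) at α = 0.1.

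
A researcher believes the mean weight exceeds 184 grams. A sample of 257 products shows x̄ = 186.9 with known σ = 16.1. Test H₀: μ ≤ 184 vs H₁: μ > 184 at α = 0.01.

z = 2.888. Critical value: 2.33. Reject H₀.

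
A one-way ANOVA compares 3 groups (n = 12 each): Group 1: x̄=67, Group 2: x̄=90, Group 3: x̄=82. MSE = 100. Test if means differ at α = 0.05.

Grand mean = 79.67. SS_between = 3272.0, MS_between = 1636.0. F = 16.36, F_crit ≈ 3.285. Reject H₀.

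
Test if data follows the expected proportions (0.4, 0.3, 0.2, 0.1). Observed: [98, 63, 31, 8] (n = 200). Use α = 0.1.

Expected: [80.0, 60.0, 40.0, 20.0]. χ² = 13.425. df = 3, critical = 6.251. Reject H₀.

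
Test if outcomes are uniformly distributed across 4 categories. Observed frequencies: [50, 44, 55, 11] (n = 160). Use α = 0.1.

Expected = 40 each. χ² = Σ(O-E)²/E = 29.55. df = 3, critical value = 6.251. Reject H₀.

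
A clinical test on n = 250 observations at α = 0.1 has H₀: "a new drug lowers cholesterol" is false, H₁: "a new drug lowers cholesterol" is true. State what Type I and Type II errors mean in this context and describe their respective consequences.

Type I (false positive): concluding that a new drug lowers cholesterol when it is not — approving an ineffective drug — patients take a useless medication and may skip effective alternatives. Type II (false negative): failing to conclude that a new drug lowers cholesterol when it is — shelving an effective drug — patients miss out on a treatment that would have helped. Which is costlier depends on domain priorities and is a judgement call rather than a statistical fact.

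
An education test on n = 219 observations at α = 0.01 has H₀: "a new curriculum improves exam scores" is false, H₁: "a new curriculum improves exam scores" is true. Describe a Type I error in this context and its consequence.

Type I error: rejecting H₀ when it is true — concluding that a new curriculum improves exam scores when in fact it is not. Consequence: adopting a curriculum that gives no real benefit — disruption for nothing.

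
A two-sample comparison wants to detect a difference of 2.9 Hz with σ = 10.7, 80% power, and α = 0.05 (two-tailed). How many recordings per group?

n per group = 2(z_α/2 + z_β)²σ²/d² = 2×(1.96 + 0.84)²×10.7²/2.9² = 213.5 → n = 214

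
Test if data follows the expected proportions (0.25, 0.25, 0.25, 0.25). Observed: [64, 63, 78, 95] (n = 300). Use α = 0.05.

Expected: [75.0, 75.0, 75.0, 75.0]. χ² = 8.987. df = 3, critical = 7.815. Reject H₀.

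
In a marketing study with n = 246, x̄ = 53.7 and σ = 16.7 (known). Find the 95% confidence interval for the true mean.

CI = x̄ ± z*(σ/√n) = 53.7 ± 1.96(16.7/√246) = 53.7 ± 2.09 = (51.61, 55.79)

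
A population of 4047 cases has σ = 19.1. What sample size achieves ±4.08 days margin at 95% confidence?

Without FPC: n₀ = (1.96×19.1/4.08)² = 84.19. With FPC: n = n₀N/(n₀+N-1) = 82.5 → n = 83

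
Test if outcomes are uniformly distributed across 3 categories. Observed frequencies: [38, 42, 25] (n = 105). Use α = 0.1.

Expected = 35 each. χ² = Σ(O-E)²/E = 4.514. df = 2, critical value = 4.605. Fail to reject H₀.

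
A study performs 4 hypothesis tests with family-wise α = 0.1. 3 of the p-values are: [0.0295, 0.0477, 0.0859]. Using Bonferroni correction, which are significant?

Bonferroni α = 0.1/4 = 0.025. None of the given p-values are significant.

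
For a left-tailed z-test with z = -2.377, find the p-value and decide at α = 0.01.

p = P(Z < -2.377) = Φ(-2.377) ≈ 0.0087. Since p < 0.01, reject H₀ (significant) at α = 0.01.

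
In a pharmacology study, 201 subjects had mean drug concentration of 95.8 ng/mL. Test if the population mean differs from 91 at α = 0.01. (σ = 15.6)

z = (x̄ - μ₀)/(σ/√n) = (95.8 - 91)/(15.6/√201) = 4.362. Critical value: ±2.576. Since |4.362| > 2.576, Reject H₀.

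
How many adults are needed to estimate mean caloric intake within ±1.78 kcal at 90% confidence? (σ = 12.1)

n = (z*σ/E)² = (1.645×12.1/1.78)² = 125.04 → n = 126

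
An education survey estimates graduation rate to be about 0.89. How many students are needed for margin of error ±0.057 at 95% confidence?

n = z²p(1-p)/E² = 1.96²×0.89×0.11/0.057² = 115.8 → n = 116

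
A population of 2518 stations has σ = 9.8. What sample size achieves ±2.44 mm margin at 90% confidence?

Without FPC: n₀ = (1.645×9.8/2.44)² = 43.652. With FPC: n = n₀N/(n₀+N-1) = 42.9 → n = 43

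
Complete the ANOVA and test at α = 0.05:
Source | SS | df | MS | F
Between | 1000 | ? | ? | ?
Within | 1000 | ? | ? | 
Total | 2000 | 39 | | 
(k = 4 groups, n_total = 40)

df_between = 3, df_within = 36. MS_between = 333.33, MS_within = 27.78. F = 12.0, F_crit ≈ 2.866. Reject H₀.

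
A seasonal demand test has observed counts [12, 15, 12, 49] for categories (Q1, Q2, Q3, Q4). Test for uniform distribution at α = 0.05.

Expected = 22 each. χ² = Σ(O-E)²/E = 44.455. df = 3, critical value = 7.815. Reject H₀.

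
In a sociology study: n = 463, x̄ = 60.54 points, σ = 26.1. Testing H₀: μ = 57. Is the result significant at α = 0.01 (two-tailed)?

z = (60.54 - 57)/(26.1/√463) = 2.918. Since |z| > 2.576, significant at α = 0.01.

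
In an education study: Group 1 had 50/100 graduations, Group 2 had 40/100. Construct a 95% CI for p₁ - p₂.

p̂₁ = 0.5, p̂₂ = 0.4. Difference = 0.1. CI = (-0.037, 0.237)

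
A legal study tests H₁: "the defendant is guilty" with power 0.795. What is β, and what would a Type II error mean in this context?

β = 1 - power = 1 - 0.795 = 0.205. A Type II error is failing to reject H₀ when H₀ is false (false negative) — here, failing to conclude that the defendant is guilty when in fact it is true. Consequence: acquitting a guilty person.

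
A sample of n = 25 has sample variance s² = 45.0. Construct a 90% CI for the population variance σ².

df = 24. χ²_{0.05} = 36.415, χ²_{0.95} = 13.848. CI for σ² = ((n-1)s²/χ²_{α/2}, (n-1)s²/χ²_{1-α/2}) = (24·45.0/36.415, 24·45.0/13.848) = (29.66, 77.99)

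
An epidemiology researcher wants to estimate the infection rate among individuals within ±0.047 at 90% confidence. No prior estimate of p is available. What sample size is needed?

Conservative approach: use p = 0.5 (maximizes p(1-p) = 0.25). n = z²(0.25)/E² = 1.645²×0.25/0.047² = 306.2 → n = 307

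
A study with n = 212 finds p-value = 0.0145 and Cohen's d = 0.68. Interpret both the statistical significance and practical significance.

Statistically significant (p = 0.0145 < 0.05). Cohen's d = 0.68 indicates a medium effect size. Both statistical and practical significance should be considered.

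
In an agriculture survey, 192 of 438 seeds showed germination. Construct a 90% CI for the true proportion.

p̂ = 0.438. CI = p̂ ± z*√(p̂(1-p̂)/n) = (0.399, 0.477)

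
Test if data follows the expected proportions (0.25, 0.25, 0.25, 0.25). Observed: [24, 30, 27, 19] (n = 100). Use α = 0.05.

Expected: [25.0, 25.0, 25.0, 25.0]. χ² = 2.64. df = 3, critical = 7.815. Fail to reject H₀.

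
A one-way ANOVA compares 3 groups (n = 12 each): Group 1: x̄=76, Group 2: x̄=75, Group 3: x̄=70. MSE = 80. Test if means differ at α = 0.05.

Grand mean = 73.67. SS_between = 248.0, MS_between = 124.0. F = 1.55, F_crit ≈ 3.285. Fail to reject H₀.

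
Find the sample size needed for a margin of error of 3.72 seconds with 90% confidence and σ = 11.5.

n = (z*σ/E)² = (1.645×11.5/3.72)² = 25.9 → n = 26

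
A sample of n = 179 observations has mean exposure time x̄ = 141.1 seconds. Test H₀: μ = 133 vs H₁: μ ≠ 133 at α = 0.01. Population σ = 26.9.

z = (x̄ - μ₀)/(σ/√n) = (141.1 - 133)/(26.9/√179) = 4.029. Critical value: ±2.576. Since |4.029| > 2.576, Reject H₀.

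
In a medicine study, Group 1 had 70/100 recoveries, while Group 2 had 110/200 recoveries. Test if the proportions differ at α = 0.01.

p̂₁ = 0.7, p̂₂ = 0.55, pooled p̂ = 0.6. z = 2.5. Critical: ±2.576. Fail to reject H₀.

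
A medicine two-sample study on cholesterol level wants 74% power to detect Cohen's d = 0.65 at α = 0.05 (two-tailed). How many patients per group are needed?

z_{α/2} = 1.96, z_β = Φ⁻¹(0.74) = 0.643. For medium effect (d = 0.65): n per group = 2(z_{α/2} + z_β)²/d² = 2(1.96 + 0.643)²/0.65² = 32.1 → 33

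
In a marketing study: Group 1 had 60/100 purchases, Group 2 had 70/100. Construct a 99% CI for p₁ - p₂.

p̂₁ = 0.6, p̂₂ = 0.7. Difference = -0.1. CI = (-0.273, 0.073)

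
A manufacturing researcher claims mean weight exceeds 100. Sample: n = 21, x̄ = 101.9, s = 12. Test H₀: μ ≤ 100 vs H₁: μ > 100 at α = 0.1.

t = (101.9 - 100)/(12/√21) = 0.726, df = 20. Critical t = 1.325. Fail to reject H₀.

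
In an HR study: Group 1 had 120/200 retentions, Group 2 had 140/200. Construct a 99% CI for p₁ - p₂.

p̂₁ = 0.6, p̂₂ = 0.7. Difference = -0.1. CI = (-0.222, 0.022)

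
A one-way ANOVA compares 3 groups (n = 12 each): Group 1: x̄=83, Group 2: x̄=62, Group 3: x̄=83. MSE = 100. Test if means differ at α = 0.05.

Grand mean = 76.0. SS_between = 3528.0, MS_between = 1764.0. F = 17.64, F_crit ≈ 3.285. Reject H₀.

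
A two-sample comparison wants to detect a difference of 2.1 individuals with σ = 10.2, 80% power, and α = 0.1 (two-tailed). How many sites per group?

n per group = 2(z_α/2 + z_β)²σ²/d² = 2×(1.645 + 0.84)²×10.2²/2.1² = 291.4 → n = 292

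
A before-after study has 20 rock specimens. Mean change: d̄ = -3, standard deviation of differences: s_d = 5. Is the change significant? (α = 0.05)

t = d̄/(s_d/√n) = -3/(5/√20) = -2.683. df = 19, critical t = ±2.093. Reject H₀.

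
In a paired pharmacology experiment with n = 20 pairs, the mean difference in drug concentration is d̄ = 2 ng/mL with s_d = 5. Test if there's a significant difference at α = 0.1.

t = d̄/(s_d/√n) = 2/(5/√20) = 1.789. df = 19, critical t = ±1.729. Reject H₀.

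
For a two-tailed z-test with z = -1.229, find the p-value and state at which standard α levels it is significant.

p = 2·P(Z > |-1.229|) = 2·(1 - Φ(1.229)) ≈ 0.2191. Not significant at any standard level.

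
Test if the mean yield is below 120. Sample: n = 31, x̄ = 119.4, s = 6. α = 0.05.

t = (119.4 - 120)/(6/√31) = -0.557, df = 30. Critical t = -1.697. Fail to reject H₀.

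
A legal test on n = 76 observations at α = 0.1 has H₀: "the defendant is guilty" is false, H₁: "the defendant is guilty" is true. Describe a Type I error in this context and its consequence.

Type I error: rejecting H₀ when it is true — concluding that the defendant is guilty when in fact it is not. Consequence: convicting an innocent person.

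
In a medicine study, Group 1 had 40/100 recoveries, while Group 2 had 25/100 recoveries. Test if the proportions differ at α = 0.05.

p̂₁ = 0.4, p̂₂ = 0.25, pooled p̂ = 0.325. z = 2.265. Critical: ±1.96. Reject H₀.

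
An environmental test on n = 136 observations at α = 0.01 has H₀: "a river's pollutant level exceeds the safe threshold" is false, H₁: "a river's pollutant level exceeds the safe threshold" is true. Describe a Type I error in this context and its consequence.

Type I error: rejecting H₀ when it is true — concluding that a river's pollutant level exceeds the safe threshold when in fact it is not. Consequence: shutting down a compliant factory unnecessarily.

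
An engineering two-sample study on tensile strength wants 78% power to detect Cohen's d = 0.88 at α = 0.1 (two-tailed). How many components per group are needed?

z_{α/2} = 1.645, z_β = Φ⁻¹(0.78) = 0.772. For large effect (d = 0.88): n per group = 2(z_{α/2} + z_β)²/d² = 2(1.645 + 0.772)²/0.88² = 15.1 → 16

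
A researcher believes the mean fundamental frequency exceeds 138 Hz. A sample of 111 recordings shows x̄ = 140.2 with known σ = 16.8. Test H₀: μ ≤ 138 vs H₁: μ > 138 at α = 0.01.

z = 1.38. Critical value: 2.33. Fail to reject H₀.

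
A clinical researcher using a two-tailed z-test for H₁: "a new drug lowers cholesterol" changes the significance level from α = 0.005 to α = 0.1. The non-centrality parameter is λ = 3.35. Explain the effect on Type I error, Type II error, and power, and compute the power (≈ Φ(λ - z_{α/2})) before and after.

Increasing α from 0.005 to 0.1:
• Type I error rate increases (α is the Type I rate by definition).
• Critical value moves from z_{α/2} = 2.807 to 1.645, so power = Φ(λ - z_{α/2}) goes from Φ(3.35 - 2.807) = 0.706 to Φ(3.35 - 1.645) = 0.956.
• Type II error rate β = 1 - power therefore decreases (0.294 → 0.044).
Appropriate when false negatives are costly — here, shelving an effective drug — patients miss out on a treatment that would have helped.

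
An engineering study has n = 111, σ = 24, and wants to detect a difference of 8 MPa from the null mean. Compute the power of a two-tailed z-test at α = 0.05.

SE = σ/√n = 24/√111 = 2.278. Non-centrality λ = d/SE = 8/2.278 = 3.512. Power ≈ Φ(λ - z_{α/2}) = Φ(3.512 - 1.96) = Φ(1.552) = 0.94.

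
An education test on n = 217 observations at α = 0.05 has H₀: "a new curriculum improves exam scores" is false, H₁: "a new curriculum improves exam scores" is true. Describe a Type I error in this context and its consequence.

Type I error: rejecting H₀ when it is true — concluding that a new curriculum improves exam scores when in fact it is not. Consequence: adopting a curriculum that gives no real benefit — disruption for nothing.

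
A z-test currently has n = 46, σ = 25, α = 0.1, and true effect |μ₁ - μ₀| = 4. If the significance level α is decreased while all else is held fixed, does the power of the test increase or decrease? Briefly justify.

Power decreases: a smaller α raises the critical value, so less of the H₁ sampling distribution falls in the rejection region.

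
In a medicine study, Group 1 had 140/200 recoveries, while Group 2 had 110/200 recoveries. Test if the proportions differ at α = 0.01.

p̂₁ = 0.7, p̂₂ = 0.55, pooled p̂ = 0.625. z = 3.098. Critical: ±2.576. Reject H₀.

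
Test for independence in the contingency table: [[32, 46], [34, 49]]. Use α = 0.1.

χ² = 0.0. df = 1, critical = 2.706. Fail to reject H₀. No evidence of dependence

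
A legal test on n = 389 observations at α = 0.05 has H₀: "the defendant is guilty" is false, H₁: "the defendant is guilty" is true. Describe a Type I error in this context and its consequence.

Type I error: rejecting H₀ when it is true — concluding that the defendant is guilty when in fact it is not. Consequence: convicting an innocent person.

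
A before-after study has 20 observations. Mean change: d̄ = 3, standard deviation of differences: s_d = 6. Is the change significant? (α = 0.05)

t = d̄/(s_d/√n) = 3/(6/√20) = 2.236. df = 19, critical t = ±2.093. Reject H₀.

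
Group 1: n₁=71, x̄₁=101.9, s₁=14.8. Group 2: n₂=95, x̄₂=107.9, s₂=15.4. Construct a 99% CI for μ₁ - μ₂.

Difference = -6.0. SE = √(14.8²/71 + 15.4²/95) = 2.363. CI = (-12.09, 0.09)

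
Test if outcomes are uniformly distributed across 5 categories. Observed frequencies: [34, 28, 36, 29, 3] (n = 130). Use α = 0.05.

Expected = 26 each. χ² = Σ(O-E)²/E = 27.154. df = 4, critical value = 9.488. Reject H₀.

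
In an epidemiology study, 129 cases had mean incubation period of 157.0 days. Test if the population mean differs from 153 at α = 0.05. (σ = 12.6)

z = (x̄ - μ₀)/(σ/√n) = (157.0 - 153)/(12.6/√129) = 3.606. Critical value: ±1.96. Since |3.606| > 1.96, Reject H₀.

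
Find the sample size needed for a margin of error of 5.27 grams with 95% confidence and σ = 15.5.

n = (z*σ/E)² = (1.96×15.5/5.27)² = 33.2 → n = 34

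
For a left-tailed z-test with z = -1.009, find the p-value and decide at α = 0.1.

p = P(Z < -1.009) = Φ(-1.009) ≈ 0.1565. Since p ≥ 0.1, fail to reject H₀ (not significant) at α = 0.1.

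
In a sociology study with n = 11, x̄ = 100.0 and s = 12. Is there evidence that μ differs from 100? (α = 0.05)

t = (x̄ - μ₀)/(s/√n) = (100.0 - 100)/(12/√11) = 0.0. df = 10, critical t = ±2.228. Fail to reject H₀.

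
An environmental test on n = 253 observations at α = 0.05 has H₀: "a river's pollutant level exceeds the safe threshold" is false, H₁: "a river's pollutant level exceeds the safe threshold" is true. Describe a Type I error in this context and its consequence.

Type I error: rejecting H₀ when it is true — concluding that a river's pollutant level exceeds the safe threshold when in fact it is not. Consequence: shutting down a compliant factory unnecessarily.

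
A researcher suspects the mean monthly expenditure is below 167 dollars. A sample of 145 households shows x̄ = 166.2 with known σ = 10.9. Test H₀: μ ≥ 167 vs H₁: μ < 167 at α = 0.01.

z = -0.884. Critical value: -2.33. Fail to reject H₀.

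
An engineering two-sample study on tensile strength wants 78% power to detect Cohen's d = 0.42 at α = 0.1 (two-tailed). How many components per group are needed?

z_{α/2} = 1.645, z_β = Φ⁻¹(0.78) = 0.772. For small effect (d = 0.42): n per group = 2(z_{α/2} + z_β)²/d² = 2(1.645 + 0.772)²/0.42² = 66.2 → 67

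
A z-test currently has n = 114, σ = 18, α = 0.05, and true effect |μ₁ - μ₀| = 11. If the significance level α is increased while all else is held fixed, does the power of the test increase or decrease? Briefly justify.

Power increases: a larger α lowers the critical value, so more of the H₁ sampling distribution falls in the rejection region.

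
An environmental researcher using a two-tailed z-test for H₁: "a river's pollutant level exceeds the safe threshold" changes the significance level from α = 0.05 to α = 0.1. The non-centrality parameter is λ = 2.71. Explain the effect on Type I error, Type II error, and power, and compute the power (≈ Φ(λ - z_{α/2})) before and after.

Increasing α from 0.05 to 0.1:
• Type I error rate increases (α is the Type I rate by definition).
• Critical value moves from z_{α/2} = 1.96 to 1.645, so power = Φ(λ - z_{α/2}) goes from Φ(2.71 - 1.96) = 0.773 to Φ(2.71 - 1.645) = 0.857.
• Type II error rate β = 1 - power therefore decreases (0.227 → 0.143).
Appropriate when false negatives are costly — here, allowing unsafe pollution to continue.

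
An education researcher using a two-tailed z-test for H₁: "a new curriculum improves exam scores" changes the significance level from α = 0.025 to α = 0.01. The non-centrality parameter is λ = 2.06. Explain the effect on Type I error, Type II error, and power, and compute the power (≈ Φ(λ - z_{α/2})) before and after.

Decreasing α from 0.025 to 0.01:
• Type I error rate decreases (α is the Type I rate by definition).
• Critical value moves from z_{α/2} = 2.241 to 2.576, so power = Φ(λ - z_{α/2}) goes from Φ(2.06 - 2.241) = 0.428 to Φ(2.06 - 2.576) = 0.303.
• Type II error rate β = 1 - power therefore increases (0.572 → 0.697).
Appropriate when false positives are costly — here, adopting a curriculum that gives no real benefit — disruption for nothing.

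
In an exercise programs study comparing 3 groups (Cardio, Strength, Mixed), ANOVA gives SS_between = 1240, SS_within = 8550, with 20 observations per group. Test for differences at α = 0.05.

df_between = 2, df_within = 57. F = MS_between/MS_within = 620.0/150.0 = 4.133. F_crit ≈ 3.159. Reject H₀. At least one mean differs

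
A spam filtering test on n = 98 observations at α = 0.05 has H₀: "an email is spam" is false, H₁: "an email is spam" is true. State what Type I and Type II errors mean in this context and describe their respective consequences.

Type I (false positive): concluding that an email is spam when it is not — a legitimate email is sent to the spam folder and the user misses it. Type II (false negative): failing to conclude that an email is spam when it is — a spam email lands in the inbox. Which is costlier depends on domain priorities and is a judgement call rather than a statistical fact.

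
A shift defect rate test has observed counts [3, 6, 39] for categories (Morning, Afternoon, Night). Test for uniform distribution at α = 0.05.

Expected = 16 each. χ² = Σ(O-E)²/E = 49.875. df = 2, critical value = 5.991. Reject H₀.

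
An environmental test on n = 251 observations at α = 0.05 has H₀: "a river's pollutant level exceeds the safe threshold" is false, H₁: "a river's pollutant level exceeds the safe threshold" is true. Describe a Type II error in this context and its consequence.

Type II error: failing to reject H₀ when it is false — concluding that a river's pollutant level exceeds the safe threshold is not supported when in fact it is. Consequence: allowing unsafe pollution to continue.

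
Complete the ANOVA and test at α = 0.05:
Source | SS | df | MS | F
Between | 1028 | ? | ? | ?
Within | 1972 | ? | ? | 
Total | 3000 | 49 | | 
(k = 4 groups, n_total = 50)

df_between = 3, df_within = 46. MS_between = 342.67, MS_within = 42.87. F = 7.993, F_crit ≈ 2.807. Reject H₀.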